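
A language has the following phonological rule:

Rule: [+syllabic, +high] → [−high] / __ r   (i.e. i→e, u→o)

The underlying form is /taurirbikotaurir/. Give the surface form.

/u/ is a high vowel immediately before /r/, so it lowers to [o].
/i/ is a high vowel immediately before /r/, so it lowers to [e].
/u/ is a high vowel immediately before /r/, so it lowers to [o].
/i/ is a high vowel immediately before /r/, so it lowers to [e].
Surface form: [taorerbikotaorer].

taorerbikotaorer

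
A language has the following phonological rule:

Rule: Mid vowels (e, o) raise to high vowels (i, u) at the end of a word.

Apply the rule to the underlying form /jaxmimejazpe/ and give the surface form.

jaxmimejazpi

Scanning /jaxmimejazpe/: /e/ at position 7 is not in the conditioning environment; /e/ is a mid vowel in word-final position, so it raises to [i].
Result: [jaxmimejazpi].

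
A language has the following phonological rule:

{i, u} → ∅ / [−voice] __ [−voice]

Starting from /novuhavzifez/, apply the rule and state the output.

novuhavzifez

No segment of /novuhavzifez/ meets the structural description of the rule, so the form surfaces unchanged.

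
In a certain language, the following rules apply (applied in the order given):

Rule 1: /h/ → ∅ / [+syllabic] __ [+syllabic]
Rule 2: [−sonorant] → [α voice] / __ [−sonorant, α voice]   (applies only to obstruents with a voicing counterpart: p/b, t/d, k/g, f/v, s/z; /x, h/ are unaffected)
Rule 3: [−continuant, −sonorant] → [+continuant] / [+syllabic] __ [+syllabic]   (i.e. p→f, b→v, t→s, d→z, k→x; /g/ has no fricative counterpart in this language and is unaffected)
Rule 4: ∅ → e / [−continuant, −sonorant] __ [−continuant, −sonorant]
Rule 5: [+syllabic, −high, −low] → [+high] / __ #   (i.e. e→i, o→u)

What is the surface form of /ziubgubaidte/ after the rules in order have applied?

Rule 1 (intervocalic h-deletion): no segment meets the environment; /ziubgubaidte/ is unchanged.
Rule 2 (regressive voicing assimilation): /d/ precedes the voiceless obstruent /t/, so it devoices to [t] by assimilation. /ziubgubaidte/ → ziubgubaitte.
Rule 3 (intervocalic spirantization): /b/ is a stop between vowels /u/ and /a/, so it spirantizes to the fricative [v]. /ziubgubaitte/ → ziubguvaitte.
Rule 4 (stop-cluster e-epenthesis): /b/ and /g/ form a stop–stop cluster, so [e] is inserted between them. /t/ and /t/ form a stop–stop cluster, so [e] is inserted between them. /ziubguvaitte/ → ziubeguvaitete.
Rule 5 (final vowel raising): /e/ is a mid vowel in word-final position, so it raises to [i]. /ziubeguvaitete/ → ziubeguvaiteti.

ziubeguvaiteti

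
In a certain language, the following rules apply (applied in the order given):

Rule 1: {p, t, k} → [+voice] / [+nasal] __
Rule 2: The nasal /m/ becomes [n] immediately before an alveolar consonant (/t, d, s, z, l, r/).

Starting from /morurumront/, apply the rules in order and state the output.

Rule 1 (post-nasal voicing): /t/ is a voiceless stop immediately after the nasal /n/, so it voices to [d]. /morurumront/ → morurumrond.
Rule 2 (nasal place assimilation): /m/ precedes the alveolar consonant /r/, so it assimilates in place to [n]. /morurumrond/ → morurunrond.

morurunrond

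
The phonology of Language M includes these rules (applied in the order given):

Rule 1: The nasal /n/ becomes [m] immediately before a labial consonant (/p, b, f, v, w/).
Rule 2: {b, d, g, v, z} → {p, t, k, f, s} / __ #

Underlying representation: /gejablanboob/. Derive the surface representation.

Rule 1 (nasal place assimilation): /n/ precedes the labial consonant /b/, so it assimilates in place to [m]. /gejablanboob/ → gejablamboob.
Rule 2 (final devoicing): /b/ is a voiced obstruent in word-final position, so it devoices to [p]. /gejablamboob/ → gejablamboop.

gejablamboop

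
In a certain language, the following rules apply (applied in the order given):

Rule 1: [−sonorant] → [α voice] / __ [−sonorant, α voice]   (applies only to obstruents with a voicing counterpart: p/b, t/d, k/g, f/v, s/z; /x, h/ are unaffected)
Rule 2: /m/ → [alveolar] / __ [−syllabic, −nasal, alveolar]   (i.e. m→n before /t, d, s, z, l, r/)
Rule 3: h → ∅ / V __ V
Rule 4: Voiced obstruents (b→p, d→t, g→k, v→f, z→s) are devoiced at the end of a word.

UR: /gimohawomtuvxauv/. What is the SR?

Rule 1 (regressive voicing assimilation): /v/ precedes the voiceless obstruent /x/, so it devoices to [f] by assimilation. /gimohawomtuvxauv/ → gimohawomtufxauv.
Rule 2 (nasal place assimilation): /m/ precedes the alveolar consonant /t/, so it assimilates in place to [n]. /gimohawomtufxauv/ → gimohawontufxauv.
Rule 3 (intervocalic h-deletion): /h/ occurs between vowels /o/ and /a/, so it deletes. /gimohawontufxauv/ → gimoawontufxauv.
Rule 4 (final devoicing): /v/ is a voiced obstruent in word-final position, so it devoices to [f]. /gimoawontufxauv/ → gimoawontufxauf.

gimoawontufxauf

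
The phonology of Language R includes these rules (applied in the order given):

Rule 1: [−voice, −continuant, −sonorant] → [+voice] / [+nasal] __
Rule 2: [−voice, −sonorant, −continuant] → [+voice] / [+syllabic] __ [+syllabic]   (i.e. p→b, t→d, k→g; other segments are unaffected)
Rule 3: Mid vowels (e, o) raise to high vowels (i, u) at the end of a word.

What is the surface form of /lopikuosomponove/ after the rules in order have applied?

lobiguosombonovi

Rule 1 (post-nasal voicing): /p/ is a voiceless stop immediately after the nasal /m/, so it voices to [b]. /lopikuosomponove/ → lopikuosombonove.
Rule 2 (intervocalic voicing): /p/ is a voiceless stop between vowels /o/ and /i/, so it voices to [b]. /k/ is a voiceless stop between vowels /i/ and /u/, so it voices to [g]. /lopikuosombonove/ → lobiguosombonove.
Rule 3 (final vowel raising): /e/ is a mid vowel in word-final position, so it raises to [i]. /lobiguosombonove/ → lobiguosombonovi.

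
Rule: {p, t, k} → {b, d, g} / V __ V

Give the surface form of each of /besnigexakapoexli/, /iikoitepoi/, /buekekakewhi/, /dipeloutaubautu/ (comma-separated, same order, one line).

besnigexagaboexli, iigoideboi, buegegagewhi, dibeloudaubaudu

/besnigexakapoexli/: /k/ is a voiceless stop between vowels /a/ and /a/, so it voices to [g]. /p/ is a voiceless stop between vowels /a/ and /o/, so it voices to [b]. → [besnigexagaboexli].
/iikoitepoi/: /k/ is a voiceless stop between vowels /i/ and /o/, so it voices to [g]. /t/ is a voiceless stop between vowels /i/ and /e/, so it voices to [d]. /p/ is a voiceless stop between vowels /e/ and /o/, so it voices to [b]. → [iigoideboi].
/buekekakewhi/: /k/ is a voiceless stop between vowels /e/ and /e/, so it voices to [g]. /k/ is a voiceless stop between vowels /e/ and /a/, so it voices to [g]. /k/ is a voiceless stop between vowels /a/ and /e/, so it voices to [g]. → [buegegagewhi].
/dipeloutaubautu/: /p/ is a voiceless stop between vowels /i/ and /e/, so it voices to [b]. /t/ is a voiceless stop between vowels /u/ and /a/, so it voices to [d]. /t/ is a voiceless stop between vowels /u/ and /u/, so it voices to [d]. → [dibeloudaubaudu].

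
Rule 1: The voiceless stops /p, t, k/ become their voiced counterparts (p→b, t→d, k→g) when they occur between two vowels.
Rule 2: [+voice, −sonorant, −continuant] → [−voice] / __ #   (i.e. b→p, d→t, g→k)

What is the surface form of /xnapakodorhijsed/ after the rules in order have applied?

Rule 1 (intervocalic voicing): /p/ is a voiceless stop between vowels /a/ and /a/, so it voices to [b]. /k/ is a voiceless stop between vowels /a/ and /o/, so it voices to [g]. /xnapakodorhijsed/ → xnabagodorhijsed.
Rule 2 (final devoicing): /d/ is a voiced stop in word-final position, so it devoices to [t]. /xnabagodorhijsed/ → xnabagodorhijset.

xnabagodorhijset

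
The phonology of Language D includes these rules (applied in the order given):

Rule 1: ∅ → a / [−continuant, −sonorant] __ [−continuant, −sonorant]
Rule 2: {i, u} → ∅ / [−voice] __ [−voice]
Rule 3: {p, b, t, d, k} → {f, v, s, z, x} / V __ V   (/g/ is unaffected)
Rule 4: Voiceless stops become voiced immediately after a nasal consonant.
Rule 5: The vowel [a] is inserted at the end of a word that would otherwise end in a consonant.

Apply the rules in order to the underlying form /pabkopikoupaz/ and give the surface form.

pavaxopkoufaza

Rule 1 (stop-cluster a-epenthesis): /b/ and /k/ form a stop–stop cluster, so [a] is inserted between them. /pabkopikoupaz/ → pabakopikoupaz.
Rule 2 (high vowel syncope): /i/ is a high vowel flanked by voiceless consonants /p/ and /k/, so it deletes. /pabakopikoupaz/ → pabakopkoupaz.
Rule 3 (intervocalic spirantization): /b/ is a stop between vowels /a/ and /a/, so it spirantizes to the fricative [v]. /k/ is a stop between vowels /a/ and /o/, so it spirantizes to the fricative [x]. /p/ is a stop between vowels /u/ and /a/, so it spirantizes to the fricative [f]. /pabakopkoupaz/ → pavaxopkoufaz.
Rule 4 (post-nasal voicing): no segment meets the environment; /pavaxopkoufaz/ is unchanged.
Rule 5 (final a-epenthesis): the form ends in the consonant /z/, so [a] is inserted word-finally. /pavaxopkoufaz/ → pavaxopkoufaza.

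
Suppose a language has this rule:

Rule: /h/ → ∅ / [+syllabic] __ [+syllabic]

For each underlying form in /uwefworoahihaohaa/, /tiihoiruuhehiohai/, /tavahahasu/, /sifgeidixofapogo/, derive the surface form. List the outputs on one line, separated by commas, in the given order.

/uwefworoahihaohaa/: /h/ occurs between vowels /a/ and /i/, so it deletes. /h/ occurs between vowels /i/ and /a/, so it deletes. /h/ occurs between vowels /o/ and /a/, so it deletes. → [uwefworoaiaoaa].
/tiihoiruuhehiohai/: /h/ occurs between vowels /i/ and /o/, so it deletes. /h/ occurs between vowels /u/ and /e/, so it deletes. /h/ occurs between vowels /e/ and /i/, so it deletes. /h/ occurs between vowels /o/ and /a/, so it deletes. → [tiioiruueioai].
/tavahahasu/: /h/ occurs between vowels /a/ and /a/, so it deletes. /h/ occurs between vowels /a/ and /a/, so it deletes. → [tavaaasu].
/sifgeidixofapogo/: the rule's environment is not met; surfaces unchanged as [sifgeidixofapogo].

uwefworoaiaoaa, tiioiruueioai, tavaaasu, sifgeidixofapogo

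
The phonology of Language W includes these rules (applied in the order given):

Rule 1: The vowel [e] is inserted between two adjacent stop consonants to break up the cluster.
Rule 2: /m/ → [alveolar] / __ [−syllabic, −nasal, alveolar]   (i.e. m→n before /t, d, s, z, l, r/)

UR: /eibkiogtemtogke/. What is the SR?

Rule 1 (stop-cluster e-epenthesis): /b/ and /k/ form a stop–stop cluster, so [e] is inserted between them. /g/ and /t/ form a stop–stop cluster, so [e] is inserted between them. /g/ and /k/ form a stop–stop cluster, so [e] is inserted between them. /eibkiogtemtogke/ → eibekiogetemtogeke.
Rule 2 (nasal place assimilation): /m/ precedes the alveolar consonant /t/, so it assimilates in place to [n]. /eibekiogetemtogeke/ → eibekiogetentogeke.

eibekiogetentogeke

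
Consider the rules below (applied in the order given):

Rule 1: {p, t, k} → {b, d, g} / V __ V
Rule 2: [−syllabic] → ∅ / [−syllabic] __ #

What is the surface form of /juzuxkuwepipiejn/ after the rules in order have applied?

Rule 1 (intervocalic voicing): /p/ is a voiceless stop between vowels /e/ and /i/, so it voices to [b]. /p/ is a voiceless stop between vowels /i/ and /i/, so it voices to [b]. /juzuxkuwepipiejn/ → juzuxkuwebibiejn.
Rule 2 (final cluster simplification): /n/ is the second consonant of a word-final cluster /jn/, so it deletes. /juzuxkuwebibiejn/ → juzuxkuwebibiej.

juzuxkuwebibiej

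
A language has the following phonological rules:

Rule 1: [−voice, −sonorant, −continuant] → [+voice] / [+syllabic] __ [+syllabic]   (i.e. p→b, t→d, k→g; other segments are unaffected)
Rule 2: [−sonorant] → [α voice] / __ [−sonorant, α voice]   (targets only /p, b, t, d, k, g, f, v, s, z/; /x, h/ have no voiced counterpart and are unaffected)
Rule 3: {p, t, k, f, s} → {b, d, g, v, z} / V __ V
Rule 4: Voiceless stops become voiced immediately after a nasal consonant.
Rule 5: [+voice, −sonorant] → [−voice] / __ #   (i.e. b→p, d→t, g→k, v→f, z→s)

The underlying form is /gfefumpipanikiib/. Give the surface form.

kfevumbibanigiip

Rule 1 (intervocalic voicing): /p/ is a voiceless stop between vowels /i/ and /a/, so it voices to [b]. /k/ is a voiceless stop between vowels /i/ and /i/, so it voices to [g]. /gfefumpipanikiib/ → gfefumpibanigiib.
Rule 2 (regressive voicing assimilation): /g/ precedes the voiceless obstruent /f/, so it devoices to [k] by assimilation. /gfefumpibanigiib/ → kfefumpibanigiib.
Rule 3 (intervocalic voicing): /f/ is a voiceless obstruent between vowels /e/ and /u/, so it voices to [v]. /kfefumpibanigiib/ → kfevumpibanigiib.
Rule 4 (post-nasal voicing): /p/ is a voiceless stop immediately after the nasal /m/, so it voices to [b]. /kfevumpibanigiib/ → kfevumbibanigiib.
Rule 5 (final devoicing): /b/ is a voiced obstruent in word-final position, so it devoices to [p]. /kfevumbibanigiib/ → kfevumbibanigiip.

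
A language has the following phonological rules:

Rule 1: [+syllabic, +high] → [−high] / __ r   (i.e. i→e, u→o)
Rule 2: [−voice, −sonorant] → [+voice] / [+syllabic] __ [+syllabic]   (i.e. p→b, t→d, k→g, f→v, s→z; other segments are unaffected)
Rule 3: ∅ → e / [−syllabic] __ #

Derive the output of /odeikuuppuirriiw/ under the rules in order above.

Rule 1 (pre-rhotic lowering): /i/ is a high vowel immediately before /r/, so it lowers to [e]. /odeikuuppuirriiw/ → odeikuuppuerriiw.
Rule 2 (intervocalic voicing): /k/ is a voiceless obstruent between vowels /i/ and /u/, so it voices to [g]. /odeikuuppuerriiw/ → odeiguuppuerriiw.
Rule 3 (final e-epenthesis): the form ends in the consonant /w/, so [e] is inserted word-finally. /odeiguuppuerriiw/ → odeiguuppuerriiwe.

odeiguuppuerriiwe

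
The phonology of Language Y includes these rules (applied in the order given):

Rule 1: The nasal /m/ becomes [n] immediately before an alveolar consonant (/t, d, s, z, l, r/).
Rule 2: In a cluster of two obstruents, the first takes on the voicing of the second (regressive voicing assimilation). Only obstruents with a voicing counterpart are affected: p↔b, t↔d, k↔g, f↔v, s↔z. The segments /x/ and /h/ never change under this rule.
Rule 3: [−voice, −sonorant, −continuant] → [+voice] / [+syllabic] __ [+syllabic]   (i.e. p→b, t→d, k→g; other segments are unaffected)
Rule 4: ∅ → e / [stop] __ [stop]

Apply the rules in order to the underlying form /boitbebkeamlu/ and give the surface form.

boidebepekeanlu

Rule 1 (nasal place assimilation): /m/ precedes the alveolar consonant /l/, so it assimilates in place to [n]. /boitbebkeamlu/ → boitbebkeanlu.
Rule 2 (regressive voicing assimilation): /t/ precedes the voiced obstruent /b/, so it voices to [d] by assimilation. /b/ precedes the voiceless obstruent /k/, so it devoices to [p] by assimilation. /boitbebkeanlu/ → boidbepkeanlu.
Rule 3 (intervocalic voicing): no segment meets the environment; /boidbepkeanlu/ is unchanged.
Rule 4 (stop-cluster e-epenthesis): /d/ and /b/ form a stop–stop cluster, so [e] is inserted between them. /p/ and /k/ form a stop–stop cluster, so [e] is inserted between them. /boidbepkeanlu/ → boidebepekeanlu.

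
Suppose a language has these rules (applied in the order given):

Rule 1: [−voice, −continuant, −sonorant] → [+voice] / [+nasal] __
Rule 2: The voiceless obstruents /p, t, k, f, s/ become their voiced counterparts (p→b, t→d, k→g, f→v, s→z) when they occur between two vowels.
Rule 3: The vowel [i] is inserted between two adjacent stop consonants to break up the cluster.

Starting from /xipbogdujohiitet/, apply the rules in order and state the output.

xipibogidujohiidet

Rule 1 (post-nasal voicing): no segment meets the environment; /xipbogdujohiitet/ is unchanged.
Rule 2 (intervocalic voicing): /t/ is a voiceless obstruent between vowels /i/ and /e/, so it voices to [d]. /xipbogdujohiitet/ → xipbogdujohiidet.
Rule 3 (stop-cluster i-epenthesis): /p/ and /b/ form a stop–stop cluster, so [i] is inserted between them. /g/ and /d/ form a stop–stop cluster, so [i] is inserted between them. /xipbogdujohiidet/ → xipibogidujohiidet.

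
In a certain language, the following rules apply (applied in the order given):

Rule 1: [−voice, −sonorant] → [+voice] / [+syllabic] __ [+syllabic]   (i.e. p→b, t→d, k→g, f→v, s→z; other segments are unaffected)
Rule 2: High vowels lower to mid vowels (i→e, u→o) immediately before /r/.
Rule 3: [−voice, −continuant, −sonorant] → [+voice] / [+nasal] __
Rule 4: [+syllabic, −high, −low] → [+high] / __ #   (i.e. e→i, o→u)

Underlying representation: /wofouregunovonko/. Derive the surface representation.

Rule 1 (intervocalic voicing): /f/ is a voiceless obstruent between vowels /o/ and /o/, so it voices to [v]. /wofouregunovonko/ → wovouregunovonko.
Rule 2 (pre-rhotic lowering): /u/ is a high vowel immediately before /r/, so it lowers to [o]. /wovouregunovonko/ → wovooregunovonko.
Rule 3 (post-nasal voicing): /k/ is a voiceless stop immediately after the nasal /n/, so it voices to [g]. /wovooregunovonko/ → wovooregunovongo.
Rule 4 (final vowel raising): /o/ is a mid vowel in word-final position, so it raises to [u]. /wovooregunovongo/ → wovooregunovongu.

wovooregunovongu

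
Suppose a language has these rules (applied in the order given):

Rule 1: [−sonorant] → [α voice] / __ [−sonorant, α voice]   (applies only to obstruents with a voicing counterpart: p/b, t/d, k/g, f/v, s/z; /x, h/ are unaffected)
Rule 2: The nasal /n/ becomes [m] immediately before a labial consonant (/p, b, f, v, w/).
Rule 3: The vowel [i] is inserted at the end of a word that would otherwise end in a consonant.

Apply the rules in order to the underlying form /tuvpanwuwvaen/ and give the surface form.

Rule 1 (regressive voicing assimilation): /v/ precedes the voiceless obstruent /p/, so it devoices to [f] by assimilation. /tuvpanwuwvaen/ → tufpanwuwvaen.
Rule 2 (nasal place assimilation): /n/ precedes the labial consonant /w/, so it assimilates in place to [m]. /tufpanwuwvaen/ → tufpamwuwvaen.
Rule 3 (final i-epenthesis): the form ends in the consonant /n/, so [i] is inserted word-finally. /tufpamwuwvaen/ → tufpamwuwvaeni.

tufpamwuwvaeni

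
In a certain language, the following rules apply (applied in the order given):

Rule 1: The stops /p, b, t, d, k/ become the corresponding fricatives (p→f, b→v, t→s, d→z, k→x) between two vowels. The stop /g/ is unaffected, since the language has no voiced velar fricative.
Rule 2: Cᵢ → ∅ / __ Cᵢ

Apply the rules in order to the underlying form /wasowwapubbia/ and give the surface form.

Rule 1 (intervocalic spirantization): /p/ is a stop between vowels /a/ and /u/, so it spirantizes to the fricative [f]. /wasowwapubbia/ → wasowwafubbia.
Rule 2 (degemination): /ww/ is a geminate; the first /w/ deletes. /bb/ is a geminate; the first /b/ deletes. /wasowwafubbia/ → wasowafubia.

wasowafubia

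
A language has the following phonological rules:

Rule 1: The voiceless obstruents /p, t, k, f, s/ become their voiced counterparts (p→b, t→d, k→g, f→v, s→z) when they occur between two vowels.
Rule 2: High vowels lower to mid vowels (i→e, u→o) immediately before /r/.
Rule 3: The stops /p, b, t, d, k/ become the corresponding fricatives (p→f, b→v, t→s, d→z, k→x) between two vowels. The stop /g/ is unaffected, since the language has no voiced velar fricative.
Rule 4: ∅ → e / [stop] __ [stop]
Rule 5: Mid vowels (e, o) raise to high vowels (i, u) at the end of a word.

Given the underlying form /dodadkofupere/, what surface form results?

Rule 1 (intervocalic voicing): /f/ is a voiceless obstruent between vowels /o/ and /u/, so it voices to [v]. /p/ is a voiceless obstruent between vowels /u/ and /e/, so it voices to [b]. /dodadkofupere/ → dodadkovubere.
Rule 2 (pre-rhotic lowering): no segment meets the environment; /dodadkovubere/ is unchanged.
Rule 3 (intervocalic spirantization): /d/ is a stop between vowels /o/ and /a/, so it spirantizes to the fricative [z]. /b/ is a stop between vowels /u/ and /e/, so it spirantizes to the fricative [v]. /dodadkovubere/ → dozadkovuvere.
Rule 4 (stop-cluster e-epenthesis): /d/ and /k/ form a stop–stop cluster, so [e] is inserted between them. /dozadkovuvere/ → dozadekovuvere.
Rule 5 (final vowel raising): /e/ is a mid vowel in word-final position, so it raises to [i]. /dozadekovuvere/ → dozadekovuveri.

dozadekovuveri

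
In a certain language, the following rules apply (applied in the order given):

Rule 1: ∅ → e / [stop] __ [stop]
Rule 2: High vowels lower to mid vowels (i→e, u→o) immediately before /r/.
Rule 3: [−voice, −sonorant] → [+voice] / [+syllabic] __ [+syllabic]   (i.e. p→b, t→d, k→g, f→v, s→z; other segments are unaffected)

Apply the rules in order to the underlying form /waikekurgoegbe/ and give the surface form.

Rule 1 (stop-cluster e-epenthesis): /g/ and /b/ form a stop–stop cluster, so [e] is inserted between them. /waikekurgoegbe/ → waikekurgoegebe.
Rule 2 (pre-rhotic lowering): /u/ is a high vowel immediately before /r/, so it lowers to [o]. /waikekurgoegebe/ → waikekorgoegebe.
Rule 3 (intervocalic voicing): /k/ is a voiceless obstruent between vowels /i/ and /e/, so it voices to [g]. /k/ is a voiceless obstruent between vowels /e/ and /o/, so it voices to [g]. /waikekorgoegebe/ → waigegorgoegebe.

waigegorgoegebe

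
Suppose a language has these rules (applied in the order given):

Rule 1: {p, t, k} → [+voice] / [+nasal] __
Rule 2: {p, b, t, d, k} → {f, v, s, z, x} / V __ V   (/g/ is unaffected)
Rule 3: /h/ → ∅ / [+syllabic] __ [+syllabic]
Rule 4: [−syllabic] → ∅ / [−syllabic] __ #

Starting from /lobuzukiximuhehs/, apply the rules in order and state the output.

lovuzuxiximueh

Rule 1 (post-nasal voicing): no segment meets the environment; /lobuzukiximuhehs/ is unchanged.
Rule 2 (intervocalic spirantization): /b/ is a stop between vowels /o/ and /u/, so it spirantizes to the fricative [v]. /k/ is a stop between vowels /u/ and /i/, so it spirantizes to the fricative [x]. /lobuzukiximuhehs/ → lovuzuxiximuhehs.
Rule 3 (intervocalic h-deletion): /h/ occurs between vowels /u/ and /e/, so it deletes. /lovuzuxiximuhehs/ → lovuzuxiximuehs.
Rule 4 (final cluster simplification): /s/ is the second consonant of a word-final cluster /hs/, so it deletes. /lovuzuxiximuehs/ → lovuzuxiximueh.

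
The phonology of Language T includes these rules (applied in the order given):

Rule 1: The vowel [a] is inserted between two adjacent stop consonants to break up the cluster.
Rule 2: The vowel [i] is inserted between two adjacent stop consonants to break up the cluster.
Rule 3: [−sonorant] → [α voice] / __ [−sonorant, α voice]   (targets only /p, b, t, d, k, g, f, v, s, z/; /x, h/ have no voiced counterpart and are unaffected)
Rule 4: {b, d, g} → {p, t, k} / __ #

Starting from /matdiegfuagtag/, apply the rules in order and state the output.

matadiekfuagatak

Rule 1 (stop-cluster a-epenthesis): /t/ and /d/ form a stop–stop cluster, so [a] is inserted between them. /g/ and /t/ form a stop–stop cluster, so [a] is inserted between them. /matdiegfuagtag/ → matadiegfuagatag.
Rule 2 (stop-cluster i-epenthesis): no segment meets the environment; /matadiegfuagatag/ is unchanged.
Rule 3 (regressive voicing assimilation): /g/ precedes the voiceless obstruent /f/, so it devoices to [k] by assimilation. /matadiegfuagatag/ → matadiekfuagatag.
Rule 4 (final devoicing): /g/ is a voiced stop in word-final position, so it devoices to [k]. /matadiekfuagatag/ → matadiekfuagatak.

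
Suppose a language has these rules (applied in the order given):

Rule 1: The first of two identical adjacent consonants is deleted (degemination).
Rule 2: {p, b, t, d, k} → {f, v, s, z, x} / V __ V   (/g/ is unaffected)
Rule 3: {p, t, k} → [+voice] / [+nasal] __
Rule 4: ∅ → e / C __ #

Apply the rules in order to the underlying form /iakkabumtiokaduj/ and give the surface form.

iaxavumdioxazuje

Rule 1 (degemination): /kk/ is a geminate; the first /k/ deletes. /iakkabumtiokaduj/ → iakabumtiokaduj.
Rule 2 (intervocalic spirantization): /k/ is a stop between vowels /a/ and /a/, so it spirantizes to the fricative [x]. /b/ is a stop between vowels /a/ and /u/, so it spirantizes to the fricative [v]. /k/ is a stop between vowels /o/ and /a/, so it spirantizes to the fricative [x]. /d/ is a stop between vowels /a/ and /u/, so it spirantizes to the fricative [z]. /iakabumtiokaduj/ → iaxavumtioxazuj.
Rule 3 (post-nasal voicing): /t/ is a voiceless stop immediately after the nasal /m/, so it voices to [d]. /iaxavumtioxazuj/ → iaxavumdioxazuj.
Rule 4 (final e-epenthesis): the form ends in the consonant /j/, so [e] is inserted word-finally. /iaxavumdioxazuj/ → iaxavumdioxazuje.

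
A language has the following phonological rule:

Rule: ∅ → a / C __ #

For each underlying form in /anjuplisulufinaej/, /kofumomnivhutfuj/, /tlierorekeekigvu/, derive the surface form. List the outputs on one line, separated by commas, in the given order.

/anjuplisulufinaej/: the form ends in the consonant /j/, so [a] is inserted word-finally. → [anjuplisulufinaeja].
/kofumomnivhutfuj/: the form ends in the consonant /j/, so [a] is inserted word-finally. → [kofumomnivhutfuja].
/tlierorekeekigvu/: the rule's environment is not met; surfaces unchanged as [tlierorekeekigvu].

anjuplisulufinaeja, kofumomnivhutfuja, tlierorekeekigvu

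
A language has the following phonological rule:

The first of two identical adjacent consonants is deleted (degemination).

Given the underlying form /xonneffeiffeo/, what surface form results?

xonefeifeo

/nn/ is a geminate; the first /n/ deletes.
/ff/ is a geminate; the first /f/ deletes.
/ff/ is a geminate; the first /f/ deletes.
Surface form: [xonefeifeo].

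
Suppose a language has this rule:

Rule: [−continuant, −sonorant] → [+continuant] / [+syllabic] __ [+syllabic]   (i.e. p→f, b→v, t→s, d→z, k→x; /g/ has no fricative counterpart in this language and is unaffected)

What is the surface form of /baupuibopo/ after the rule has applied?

baufuivofo

Scanning /baupuibopo/: /b/ at position 1 is not in the conditioning environment; /p/ is a stop between vowels /u/ and /u/, so it spirantizes to the fricative [f]; /b/ is a stop between vowels /i/ and /o/, so it spirantizes to the fricative [v]; /p/ is a stop between vowels /o/ and /o/, so it spirantizes to the fricative [f].
Result: [baufuivofo].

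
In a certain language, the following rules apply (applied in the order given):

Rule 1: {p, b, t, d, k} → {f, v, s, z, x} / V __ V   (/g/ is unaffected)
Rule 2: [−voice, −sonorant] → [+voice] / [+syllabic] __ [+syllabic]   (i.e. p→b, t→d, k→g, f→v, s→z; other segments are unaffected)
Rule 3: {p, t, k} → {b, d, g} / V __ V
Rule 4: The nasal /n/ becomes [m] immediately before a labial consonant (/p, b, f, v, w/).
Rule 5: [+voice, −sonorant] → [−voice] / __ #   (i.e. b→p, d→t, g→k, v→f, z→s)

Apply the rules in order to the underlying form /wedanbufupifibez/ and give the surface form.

Rule 1 (intervocalic spirantization): /d/ is a stop between vowels /e/ and /a/, so it spirantizes to the fricative [z]. /p/ is a stop between vowels /u/ and /i/, so it spirantizes to the fricative [f]. /b/ is a stop between vowels /i/ and /e/, so it spirantizes to the fricative [v]. /wedanbufupifibez/ → wezanbufufifivez.
Rule 2 (intervocalic voicing): /f/ is a voiceless obstruent between vowels /u/ and /u/, so it voices to [v]. /f/ is a voiceless obstruent between vowels /u/ and /i/, so it voices to [v]. /f/ is a voiceless obstruent between vowels /i/ and /i/, so it voices to [v]. /wezanbufufifivez/ → wezanbuvuvivivez.
Rule 3 (intervocalic voicing): no segment meets the environment; /wezanbuvuvivivez/ is unchanged.
Rule 4 (nasal place assimilation): /n/ precedes the labial consonant /b/, so it assimilates in place to [m]. /wezanbuvuvivivez/ → wezambuvuvivivez.
Rule 5 (final devoicing): /z/ is a voiced obstruent in word-final position, so it devoices to [s]. /wezambuvuvivivez/ → wezambuvuvivives.

wezambuvuvivives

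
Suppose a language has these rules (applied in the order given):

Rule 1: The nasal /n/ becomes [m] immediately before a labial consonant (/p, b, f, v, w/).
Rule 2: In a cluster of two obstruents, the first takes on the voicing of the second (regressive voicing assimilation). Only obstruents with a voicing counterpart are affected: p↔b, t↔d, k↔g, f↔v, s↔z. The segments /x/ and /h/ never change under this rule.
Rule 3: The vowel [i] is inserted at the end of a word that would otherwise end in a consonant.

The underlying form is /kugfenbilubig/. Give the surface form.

Rule 1 (nasal place assimilation): /n/ precedes the labial consonant /b/, so it assimilates in place to [m]. /kugfenbilubig/ → kugfembilubig.
Rule 2 (regressive voicing assimilation): /g/ precedes the voiceless obstruent /f/, so it devoices to [k] by assimilation. /kugfembilubig/ → kukfembilubig.
Rule 3 (final i-epenthesis): the form ends in the consonant /g/, so [i] is inserted word-finally. /kukfembilubig/ → kukfembilubigi.

kukfembilubigi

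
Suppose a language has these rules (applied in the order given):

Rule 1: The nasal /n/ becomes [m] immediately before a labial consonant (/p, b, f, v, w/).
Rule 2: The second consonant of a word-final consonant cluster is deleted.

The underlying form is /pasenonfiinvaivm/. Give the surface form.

Rule 1 (nasal place assimilation): /n/ precedes the labial consonant /f/, so it assimilates in place to [m]. /n/ precedes the labial consonant /v/, so it assimilates in place to [m]. /pasenonfiinvaivm/ → pasenomfiimvaivm.
Rule 2 (final cluster simplification): /m/ is the second consonant of a word-final cluster /vm/, so it deletes. /pasenomfiimvaivm/ → pasenomfiimvaiv.

pasenomfiimvaiv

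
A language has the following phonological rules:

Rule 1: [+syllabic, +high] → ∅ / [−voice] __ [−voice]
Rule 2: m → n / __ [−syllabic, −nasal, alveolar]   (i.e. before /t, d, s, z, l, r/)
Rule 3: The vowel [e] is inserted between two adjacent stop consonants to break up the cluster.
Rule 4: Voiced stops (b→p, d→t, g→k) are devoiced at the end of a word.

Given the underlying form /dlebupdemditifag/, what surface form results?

dlebupedenditfak

Rule 1 (high vowel syncope): /i/ is a high vowel flanked by voiceless consonants /t/ and /f/, so it deletes. /dlebupdemditifag/ → dlebupdemditfag.
Rule 2 (nasal place assimilation): /m/ precedes the alveolar consonant /d/, so it assimilates in place to [n]. /dlebupdemditfag/ → dlebupdenditfag.
Rule 3 (stop-cluster e-epenthesis): /p/ and /d/ form a stop–stop cluster, so [e] is inserted between them. /dlebupdenditfag/ → dlebupedenditfag.
Rule 4 (final devoicing): /g/ is a voiced stop in word-final position, so it devoices to [k]. /dlebupedenditfag/ → dlebupedenditfak.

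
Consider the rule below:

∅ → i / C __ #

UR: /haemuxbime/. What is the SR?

No segment of /haemuxbime/ meets the structural description of the rule, so the form surfaces unchanged.

haemuxbime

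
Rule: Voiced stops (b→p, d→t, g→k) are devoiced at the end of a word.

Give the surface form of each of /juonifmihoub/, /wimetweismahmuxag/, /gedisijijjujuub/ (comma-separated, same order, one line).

/juonifmihoub/: /b/ is a voiced stop in word-final position, so it devoices to [p]. → [juonifmihoup].
/wimetweismahmuxag/: /g/ is a voiced stop in word-final position, so it devoices to [k]. → [wimetweismahmuxak].
/gedisijijjujuub/: /b/ is a voiced stop in word-final position, so it devoices to [p]. → [gedisijijjujuup].

juonifmihoup, wimetweismahmuxak, gedisijijjujuup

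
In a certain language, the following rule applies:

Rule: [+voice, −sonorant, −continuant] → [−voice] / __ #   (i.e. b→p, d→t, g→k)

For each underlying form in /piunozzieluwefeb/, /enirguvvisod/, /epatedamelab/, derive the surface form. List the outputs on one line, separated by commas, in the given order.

/piunozzieluwefeb/: /b/ is a voiced stop in word-final position, so it devoices to [p]. → [piunozzieluwefep].
/enirguvvisod/: /d/ is a voiced stop in word-final position, so it devoices to [t]. → [enirguvvisot].
/epatedamelab/: /b/ is a voiced stop in word-final position, so it devoices to [p]. → [epatedamelap].

piunozzieluwefep, enirguvvisot, epatedamelap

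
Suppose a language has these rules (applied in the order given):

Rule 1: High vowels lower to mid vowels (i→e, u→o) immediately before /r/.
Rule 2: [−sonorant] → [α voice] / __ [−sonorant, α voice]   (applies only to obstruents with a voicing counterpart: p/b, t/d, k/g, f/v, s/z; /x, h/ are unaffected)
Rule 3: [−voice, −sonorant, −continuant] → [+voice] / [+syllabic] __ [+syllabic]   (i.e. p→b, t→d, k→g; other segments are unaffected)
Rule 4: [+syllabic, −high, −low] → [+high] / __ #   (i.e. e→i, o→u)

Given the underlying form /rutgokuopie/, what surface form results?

Rule 1 (pre-rhotic lowering): no segment meets the environment; /rutgokuopie/ is unchanged.
Rule 2 (regressive voicing assimilation): /t/ precedes the voiced obstruent /g/, so it voices to [d] by assimilation. /rutgokuopie/ → rudgokuopie.
Rule 3 (intervocalic voicing): /k/ is a voiceless stop between vowels /o/ and /u/, so it voices to [g]. /p/ is a voiceless stop between vowels /o/ and /i/, so it voices to [b]. /rudgokuopie/ → rudgoguobie.
Rule 4 (final vowel raising): /e/ is a mid vowel in word-final position, so it raises to [i]. /rudgoguobie/ → rudgoguobii.

rudgoguobii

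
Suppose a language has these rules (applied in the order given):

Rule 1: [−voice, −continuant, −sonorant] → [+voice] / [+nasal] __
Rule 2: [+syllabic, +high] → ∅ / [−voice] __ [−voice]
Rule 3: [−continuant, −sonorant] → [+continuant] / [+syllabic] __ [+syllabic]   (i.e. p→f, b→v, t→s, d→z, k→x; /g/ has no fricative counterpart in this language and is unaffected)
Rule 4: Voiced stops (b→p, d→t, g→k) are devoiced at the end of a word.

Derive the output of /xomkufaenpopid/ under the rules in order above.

Rule 1 (post-nasal voicing): /k/ is a voiceless stop immediately after the nasal /m/, so it voices to [g]. /p/ is a voiceless stop immediately after the nasal /n/, so it voices to [b]. /xomkufaenpopid/ → xomgufaenbopid.
Rule 2 (high vowel syncope): no segment meets the environment; /xomgufaenbopid/ is unchanged.
Rule 3 (intervocalic spirantization): /p/ is a stop between vowels /o/ and /i/, so it spirantizes to the fricative [f]. /xomgufaenbopid/ → xomgufaenbofid.
Rule 4 (final devoicing): /d/ is a voiced stop in word-final position, so it devoices to [t]. /xomgufaenbofid/ → xomgufaenbofit.

xomgufaenbofit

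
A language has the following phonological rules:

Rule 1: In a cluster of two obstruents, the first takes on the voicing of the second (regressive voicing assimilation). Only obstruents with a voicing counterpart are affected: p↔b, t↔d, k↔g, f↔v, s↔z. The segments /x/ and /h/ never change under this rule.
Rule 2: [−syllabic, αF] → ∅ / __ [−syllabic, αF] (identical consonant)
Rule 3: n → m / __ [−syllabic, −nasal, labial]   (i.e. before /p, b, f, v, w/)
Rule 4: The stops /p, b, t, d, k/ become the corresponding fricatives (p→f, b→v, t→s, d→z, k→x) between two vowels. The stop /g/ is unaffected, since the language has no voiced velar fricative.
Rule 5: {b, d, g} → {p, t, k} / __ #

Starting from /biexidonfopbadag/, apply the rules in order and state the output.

biexizomfovazak

Rule 1 (regressive voicing assimilation): /p/ precedes the voiced obstruent /b/, so it voices to [b] by assimilation. /biexidonfopbadag/ → biexidonfobbadag.
Rule 2 (degemination): /bb/ is a geminate; the first /b/ deletes. /biexidonfobbadag/ → biexidonfobadag.
Rule 3 (nasal place assimilation): /n/ precedes the labial consonant /f/, so it assimilates in place to [m]. /biexidonfobadag/ → biexidomfobadag.
Rule 4 (intervocalic spirantization): /d/ is a stop between vowels /i/ and /o/, so it spirantizes to the fricative [z]. /b/ is a stop between vowels /o/ and /a/, so it spirantizes to the fricative [v]. /d/ is a stop between vowels /a/ and /a/, so it spirantizes to the fricative [z]. /biexidomfobadag/ → biexizomfovazag.
Rule 5 (final devoicing): /g/ is a voiced stop in word-final position, so it devoices to [k]. /biexizomfovazag/ → biexizomfovazak.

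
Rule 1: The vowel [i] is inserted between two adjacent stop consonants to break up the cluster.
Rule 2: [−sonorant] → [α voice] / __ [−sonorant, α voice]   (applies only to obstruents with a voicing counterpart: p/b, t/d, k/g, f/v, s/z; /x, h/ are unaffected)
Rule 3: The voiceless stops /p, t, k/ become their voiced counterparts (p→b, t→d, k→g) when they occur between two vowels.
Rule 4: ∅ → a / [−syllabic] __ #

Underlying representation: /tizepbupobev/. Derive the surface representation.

tizebibubobeva

Rule 1 (stop-cluster i-epenthesis): /p/ and /b/ form a stop–stop cluster, so [i] is inserted between them. /tizepbupobev/ → tizepibupobev.
Rule 2 (regressive voicing assimilation): no segment meets the environment; /tizepibupobev/ is unchanged.
Rule 3 (intervocalic voicing): /p/ is a voiceless stop between vowels /e/ and /i/, so it voices to [b]. /p/ is a voiceless stop between vowels /u/ and /o/, so it voices to [b]. /tizepibupobev/ → tizebibubobev.
Rule 4 (final a-epenthesis): the form ends in the consonant /v/, so [a] is inserted word-finally. /tizebibubobev/ → tizebibubobeva.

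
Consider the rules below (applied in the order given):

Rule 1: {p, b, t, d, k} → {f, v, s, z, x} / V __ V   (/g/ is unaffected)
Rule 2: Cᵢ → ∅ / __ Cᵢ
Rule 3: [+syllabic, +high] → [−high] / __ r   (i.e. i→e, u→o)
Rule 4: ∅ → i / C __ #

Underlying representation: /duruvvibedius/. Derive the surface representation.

Rule 1 (intervocalic spirantization): /b/ is a stop between vowels /i/ and /e/, so it spirantizes to the fricative [v]. /d/ is a stop between vowels /e/ and /i/, so it spirantizes to the fricative [z]. /duruvvibedius/ → duruvvivezius.
Rule 2 (degemination): /vv/ is a geminate; the first /v/ deletes. /duruvvivezius/ → duruvivezius.
Rule 3 (pre-rhotic lowering): /u/ is a high vowel immediately before /r/, so it lowers to [o]. /duruvivezius/ → doruvivezius.
Rule 4 (final i-epenthesis): the form ends in the consonant /s/, so [i] is inserted word-finally. /doruvivezius/ → doruviveziusi.

doruviveziusi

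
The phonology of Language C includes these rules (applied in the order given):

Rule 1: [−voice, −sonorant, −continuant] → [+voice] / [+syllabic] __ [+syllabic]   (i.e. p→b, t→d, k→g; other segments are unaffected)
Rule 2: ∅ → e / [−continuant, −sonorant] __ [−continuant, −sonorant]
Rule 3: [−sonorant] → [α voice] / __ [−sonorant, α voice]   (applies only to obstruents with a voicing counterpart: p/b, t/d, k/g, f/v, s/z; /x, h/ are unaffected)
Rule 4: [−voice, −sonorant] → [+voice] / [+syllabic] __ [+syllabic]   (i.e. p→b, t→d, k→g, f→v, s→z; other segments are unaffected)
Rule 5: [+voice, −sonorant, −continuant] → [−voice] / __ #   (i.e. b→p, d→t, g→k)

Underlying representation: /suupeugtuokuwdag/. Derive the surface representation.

Rule 1 (intervocalic voicing): /p/ is a voiceless stop between vowels /u/ and /e/, so it voices to [b]. /k/ is a voiceless stop between vowels /o/ and /u/, so it voices to [g]. /suupeugtuokuwdag/ → suubeugtuoguwdag.
Rule 2 (stop-cluster e-epenthesis): /g/ and /t/ form a stop–stop cluster, so [e] is inserted between them. /suubeugtuoguwdag/ → suubeugetuoguwdag.
Rule 3 (regressive voicing assimilation): no segment meets the environment; /suubeugetuoguwdag/ is unchanged.
Rule 4 (intervocalic voicing): /t/ is a voiceless obstruent between vowels /e/ and /u/, so it voices to [d]. /suubeugetuoguwdag/ → suubeugeduoguwdag.
Rule 5 (final devoicing): /g/ is a voiced stop in word-final position, so it devoices to [k]. /suubeugeduoguwdag/ → suubeugeduoguwdak.

suubeugeduoguwdak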